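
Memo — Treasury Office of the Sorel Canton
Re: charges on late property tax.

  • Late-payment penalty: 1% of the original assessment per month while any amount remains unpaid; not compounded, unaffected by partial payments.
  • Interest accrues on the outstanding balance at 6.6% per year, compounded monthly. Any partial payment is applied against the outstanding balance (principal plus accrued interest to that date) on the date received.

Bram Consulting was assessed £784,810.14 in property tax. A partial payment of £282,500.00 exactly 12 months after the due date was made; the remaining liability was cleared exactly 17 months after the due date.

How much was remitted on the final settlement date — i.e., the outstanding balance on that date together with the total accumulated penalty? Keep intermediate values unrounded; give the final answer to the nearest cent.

Monthly rate = 6.6% ÷ 12 = 0.55%
Balance at month 12: £784,810.1400 × (1 + 0.0055)^12 = £838,203.5673…
After £282,500.00 payment: £838,203.5673… − £282,500.00 = £555,703.5673…
Balance at month 17: £555,703.5673… × (1 + 0.0055)^5 = £571,154.4429…
Penalty: 17 × 1% × £784,810.14 = £133,417.72…
Final settlement = outstanding balance + penalty = £571,154.4429… + £133,417.72… = £704,572.17

£704,572.17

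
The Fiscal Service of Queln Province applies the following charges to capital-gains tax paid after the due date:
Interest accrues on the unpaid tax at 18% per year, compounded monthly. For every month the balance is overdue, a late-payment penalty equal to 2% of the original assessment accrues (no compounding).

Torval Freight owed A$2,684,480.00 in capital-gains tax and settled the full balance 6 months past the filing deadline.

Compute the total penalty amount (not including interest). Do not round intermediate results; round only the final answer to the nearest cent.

Late-payment penalty = 2% × A$2,684,480.00 × 6 mo = A$322,137.60

A$322,137.60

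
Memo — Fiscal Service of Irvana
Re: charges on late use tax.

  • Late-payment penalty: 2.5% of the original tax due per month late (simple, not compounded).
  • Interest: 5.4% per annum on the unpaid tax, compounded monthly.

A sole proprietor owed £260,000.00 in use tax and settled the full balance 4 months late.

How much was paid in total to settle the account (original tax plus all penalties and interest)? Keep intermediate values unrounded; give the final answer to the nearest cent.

£290,711.68

Late-payment penalty: 4 × 2.5% × £260,000.00 = £26,000.00
Interest (5.4%/yr ÷ 12 = 0.45%/month): £260,000.00 × ((1 + 0.0045)^4 − 1) = £4,711.6849…
Total = £260,000.00 + £26,000.0000 + £4,711.6849… = £290,711.68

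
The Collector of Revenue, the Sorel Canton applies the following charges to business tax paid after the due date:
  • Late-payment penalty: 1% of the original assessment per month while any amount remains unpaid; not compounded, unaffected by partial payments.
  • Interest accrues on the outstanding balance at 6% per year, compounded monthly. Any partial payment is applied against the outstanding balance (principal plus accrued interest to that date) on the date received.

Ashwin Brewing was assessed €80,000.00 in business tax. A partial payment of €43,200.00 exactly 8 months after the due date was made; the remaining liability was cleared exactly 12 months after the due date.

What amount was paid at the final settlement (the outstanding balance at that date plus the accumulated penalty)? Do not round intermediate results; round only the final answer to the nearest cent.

Monthly rate = 6% ÷ 12 = 0.5%
Balance at month 8: €80,000.0000 × (1 + 0.005)^8 = €83,256.5635…
After €43,200.00 payment: €83,256.5635… − €43,200.00 = €40,056.5635…
Balance at month 12: €40,056.5635… × (1 + 0.005)^4 = €40,863.7233…
Penalty: 12 × 1% × €80,000.00 = €9,600.00
Final settlement = outstanding balance + penalty = €40,863.7233… + €9,600.00 = €50,463.72

€50,463.72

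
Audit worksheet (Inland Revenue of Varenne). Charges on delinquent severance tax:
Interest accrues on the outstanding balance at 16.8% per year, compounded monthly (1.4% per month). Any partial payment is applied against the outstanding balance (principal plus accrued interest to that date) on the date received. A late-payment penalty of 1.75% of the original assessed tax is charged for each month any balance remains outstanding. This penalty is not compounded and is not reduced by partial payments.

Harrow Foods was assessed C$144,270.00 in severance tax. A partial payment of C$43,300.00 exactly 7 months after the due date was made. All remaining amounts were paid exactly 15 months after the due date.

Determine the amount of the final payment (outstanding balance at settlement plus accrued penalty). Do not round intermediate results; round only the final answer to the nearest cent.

C$167,200.58

Balance at month 7: C$144,270.0000 × (1 + 0.014)^7 = C$159,016.3266…
After C$43,300.00 payment: C$159,016.3266… − C$43,300.00 = C$115,716.3266…
Balance at month 15: C$115,716.3266… × (1 + 0.014)^8 = C$129,329.7025…
Penalty: 15 × 1.75% × C$144,270.00 = C$37,870.88…
Final settlement = outstanding balance + penalty = C$129,329.7025… + C$37,870.88… = C$167,200.58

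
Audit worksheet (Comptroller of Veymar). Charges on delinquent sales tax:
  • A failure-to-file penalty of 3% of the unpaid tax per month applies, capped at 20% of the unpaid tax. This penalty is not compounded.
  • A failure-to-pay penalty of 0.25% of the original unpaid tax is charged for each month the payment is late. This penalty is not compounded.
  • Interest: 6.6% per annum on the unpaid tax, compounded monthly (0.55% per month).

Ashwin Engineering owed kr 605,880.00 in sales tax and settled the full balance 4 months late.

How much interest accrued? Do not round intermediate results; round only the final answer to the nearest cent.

kr 13,439.73

Interest: kr 605,880.00 × ((1 + 0.0055)^4 − 1) = kr 605,880.00 × 0.0221822… = kr 13,439.7310…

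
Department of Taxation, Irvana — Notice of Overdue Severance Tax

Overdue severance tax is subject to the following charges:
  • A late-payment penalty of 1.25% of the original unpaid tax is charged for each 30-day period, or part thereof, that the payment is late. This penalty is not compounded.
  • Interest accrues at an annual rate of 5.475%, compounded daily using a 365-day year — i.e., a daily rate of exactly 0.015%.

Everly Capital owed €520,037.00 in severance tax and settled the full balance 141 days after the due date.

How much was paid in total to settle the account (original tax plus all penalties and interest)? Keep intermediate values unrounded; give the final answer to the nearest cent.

Penalty periods: ⌈141/30⌉ = 5; penalty = 5 × 1.25% × €520,037.00 = €32,502.31…
Interest: €520,037.00 × ((1 + 0.00015)^141 − 1) = €520,037.00 × 0.02137363… = €11,115.0766…
Total = €520,037.00 + €32,502.3125 + €11,115.0766… = €563,654.39

€563,654.39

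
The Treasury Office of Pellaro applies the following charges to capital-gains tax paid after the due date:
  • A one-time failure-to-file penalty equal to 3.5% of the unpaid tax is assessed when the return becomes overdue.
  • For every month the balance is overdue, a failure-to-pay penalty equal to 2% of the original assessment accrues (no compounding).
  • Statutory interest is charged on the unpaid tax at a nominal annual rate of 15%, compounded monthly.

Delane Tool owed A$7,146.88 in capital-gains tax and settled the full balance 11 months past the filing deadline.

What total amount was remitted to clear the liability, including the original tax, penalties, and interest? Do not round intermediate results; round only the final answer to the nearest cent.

Failure-to-file penalty: 3.5% × A$7,146.88 = A$250.14…
Failure-to-pay penalty: 11 × 2% × A$7,146.88 = A$1,572.31…
Interest (15%/yr ÷ 12 = 1.25%/month): A$7,146.88 × ((1 + 0.0125)^11 − 1) = A$1,046.4763…
Total = A$7,146.88 + A$1,822.4544 + A$1,046.4763… = A$10,015.81

A$10,015.81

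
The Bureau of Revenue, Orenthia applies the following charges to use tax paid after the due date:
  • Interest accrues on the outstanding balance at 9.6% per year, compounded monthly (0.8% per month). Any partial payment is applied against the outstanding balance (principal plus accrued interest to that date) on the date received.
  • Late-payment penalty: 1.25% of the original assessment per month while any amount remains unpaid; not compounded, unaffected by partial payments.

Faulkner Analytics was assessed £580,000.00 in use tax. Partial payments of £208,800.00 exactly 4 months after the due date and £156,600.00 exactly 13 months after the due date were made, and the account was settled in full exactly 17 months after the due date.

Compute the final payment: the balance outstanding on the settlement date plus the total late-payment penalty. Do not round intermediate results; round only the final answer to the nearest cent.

Balance at month 4: £580,000.0000 × (1 + 0.008)^4 = £598,783.9102…
After £208,800.00 payment: £598,783.9102… − £208,800.00 = £389,983.9102…
Balance at month 13: £389,983.9102… × (1 + 0.008)^9 = £418,978.2500…
After £156,600.00 payment: £418,978.2500… − £156,600.00 = £262,378.2500…
Balance at month 17: £262,378.2500… × (1 + 0.008)^4 = £270,875.6457…
Penalty: 17 × 1.25% × £580,000.00 = £123,250.00
Final settlement = outstanding balance + penalty = £270,875.6457… + £123,250.00 = £394,125.65

£394,125.65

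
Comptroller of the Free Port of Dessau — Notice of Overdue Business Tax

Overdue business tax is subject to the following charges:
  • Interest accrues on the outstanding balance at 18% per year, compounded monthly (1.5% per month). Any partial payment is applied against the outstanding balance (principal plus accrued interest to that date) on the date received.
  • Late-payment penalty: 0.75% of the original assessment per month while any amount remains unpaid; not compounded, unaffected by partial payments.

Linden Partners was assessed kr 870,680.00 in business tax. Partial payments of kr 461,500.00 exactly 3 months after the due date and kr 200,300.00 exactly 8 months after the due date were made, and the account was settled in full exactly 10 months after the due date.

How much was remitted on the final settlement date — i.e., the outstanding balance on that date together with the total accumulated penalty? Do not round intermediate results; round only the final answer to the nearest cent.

kr 357,213.19

Balance at month 3: kr 870,680.0000 × (1 + 0.015)^3 = kr 910,451.2475…
After kr 461,500.00 payment: kr 910,451.2475… − kr 461,500.00 = kr 448,951.2475…
Balance at month 8: kr 448,951.2475… × (1 + 0.015)^5 = kr 483,647.9975…
After kr 200,300.00 payment: kr 483,647.9975… − kr 200,300.00 = kr 283,347.9975…
Balance at month 10: kr 283,347.9975… × (1 + 0.015)^2 = kr 291,912.1907…
Penalty: 10 × 0.75% × kr 870,680.00 = kr 65,301.00
Final settlement = outstanding balance + penalty = kr 291,912.1907… + kr 65,301.00 = kr 357,213.19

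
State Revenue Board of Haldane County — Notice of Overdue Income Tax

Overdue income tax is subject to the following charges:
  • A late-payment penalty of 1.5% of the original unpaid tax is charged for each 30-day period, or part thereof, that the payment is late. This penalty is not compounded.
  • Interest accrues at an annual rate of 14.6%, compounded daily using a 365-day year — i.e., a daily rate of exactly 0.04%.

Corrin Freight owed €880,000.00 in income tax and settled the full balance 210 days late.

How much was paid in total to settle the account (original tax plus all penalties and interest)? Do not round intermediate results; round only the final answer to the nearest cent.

€1,049,497.35

Penalty periods: ⌈210/30⌉ = 7; penalty = 7 × 1.5% × €880,000.00 = €92,400.00
Interest: €880,000.00 × ((1 + 0.0004)^210 − 1) = €880,000.00 × 0.08761063… = €77,097.3515…
Total = €880,000.00 + €92,400.0000 + €77,097.3515… = €1,049,497.35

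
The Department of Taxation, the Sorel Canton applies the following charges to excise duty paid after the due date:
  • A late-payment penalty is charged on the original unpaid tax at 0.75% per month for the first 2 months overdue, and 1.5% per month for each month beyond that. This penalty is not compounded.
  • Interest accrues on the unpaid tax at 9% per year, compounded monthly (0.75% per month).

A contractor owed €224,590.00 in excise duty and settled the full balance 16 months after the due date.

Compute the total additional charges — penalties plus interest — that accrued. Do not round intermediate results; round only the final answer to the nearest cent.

€79,053.91

Penalty, months 1–2: 2 × 0.75% × €224,590.00 = €3,368.85
Penalty, months 3–16: 14 × 1.5% × €224,590.00 = €47,163.90
Interest: €224,590.00 × ((1 + 0.0075)^16 − 1) = €224,590.00 × 0.1269921… = €28,521.1588…
Penalties + interest = €50,532.7500 + €28,521.1588… = €79,053.91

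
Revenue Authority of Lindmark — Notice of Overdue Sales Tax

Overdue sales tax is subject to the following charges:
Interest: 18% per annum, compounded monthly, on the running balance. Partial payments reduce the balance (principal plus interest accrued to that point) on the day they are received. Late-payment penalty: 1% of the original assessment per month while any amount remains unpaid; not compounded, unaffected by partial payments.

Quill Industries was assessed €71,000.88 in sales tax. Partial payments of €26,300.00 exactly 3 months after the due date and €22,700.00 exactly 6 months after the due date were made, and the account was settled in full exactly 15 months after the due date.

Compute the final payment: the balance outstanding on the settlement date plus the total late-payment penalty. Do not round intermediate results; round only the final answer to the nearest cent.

Monthly rate = 18% ÷ 12 = 1.5%
Balance at month 3: €71,000.8800 × (1 + 0.015)^3 = €74,244.0848…
After €26,300.00 payment: €74,244.0848… − €26,300.00 = €47,944.0848…
Balance at month 6: €47,944.0848… × (1 + 0.015)^3 = €50,134.0927…
After €22,700.00 payment: €50,134.0927… − €22,700.00 = €27,434.0927…
Balance at month 15: €27,434.0927… × (1 + 0.015)^9 = €31,367.8666…
Penalty: 15 × 1% × €71,000.88 = €10,650.13…
Final settlement = outstanding balance + penalty = €31,367.8666… + €10,650.13… = €42,018.00

€42,018.00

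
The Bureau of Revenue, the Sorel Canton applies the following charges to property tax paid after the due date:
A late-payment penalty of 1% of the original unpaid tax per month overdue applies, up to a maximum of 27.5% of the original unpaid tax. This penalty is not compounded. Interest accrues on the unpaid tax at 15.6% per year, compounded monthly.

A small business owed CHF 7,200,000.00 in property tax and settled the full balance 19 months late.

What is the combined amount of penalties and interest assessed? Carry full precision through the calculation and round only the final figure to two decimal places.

Penalty: 19 × 1% × CHF 7,200,000.00 = CHF 1,368,000.00 (below the 27.5% cap of CHF 1,980,000.00)
Interest (15.6%/yr ÷ 12 = 1.3%/month): CHF 7,200,000.00 × ((1 + 0.013)^19 − 1) = CHF 2,002,629.9385…
Penalties + interest = CHF 1,368,000.0000 + CHF 2,002,629.9385… = CHF 3,370,629.94

CHF 3,370,629.94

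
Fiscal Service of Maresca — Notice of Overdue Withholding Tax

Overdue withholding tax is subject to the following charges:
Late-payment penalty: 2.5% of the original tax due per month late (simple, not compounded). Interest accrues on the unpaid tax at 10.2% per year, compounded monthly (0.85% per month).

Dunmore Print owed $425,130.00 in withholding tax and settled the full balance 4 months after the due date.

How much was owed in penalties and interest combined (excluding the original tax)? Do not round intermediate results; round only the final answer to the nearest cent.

$57,152.76

Late-payment penalty = 2.5% × $425,130.00 × 4 mo = $42,513.00
Interest: $425,130.00 × ((1 + 0.0085)^4 − 1) = $425,130.00 × 0.0344360… = $14,639.7604…
Penalties + interest = $42,513.0000 + $14,639.7604… = $57,152.76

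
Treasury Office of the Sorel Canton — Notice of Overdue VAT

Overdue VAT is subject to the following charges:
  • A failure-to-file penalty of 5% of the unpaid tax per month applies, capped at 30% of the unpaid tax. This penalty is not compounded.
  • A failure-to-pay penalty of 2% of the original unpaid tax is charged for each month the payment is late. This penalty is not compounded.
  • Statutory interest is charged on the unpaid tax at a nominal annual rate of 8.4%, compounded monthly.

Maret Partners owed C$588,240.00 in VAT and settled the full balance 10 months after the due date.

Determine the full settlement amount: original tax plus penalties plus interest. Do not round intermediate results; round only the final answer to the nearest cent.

C$924,858.38

Failure-to-file: 10 × 5% × C$588,240.00 = C$294,120.00, capped at 30% × C$588,240.00 = C$176,472.00
Failure-to-pay penalty = 2% × C$588,240.00 × 10 mo = C$117,648.00
Interest (8.4%/yr ÷ 12 = 0.7%/month): C$588,240.00 × ((1 + 0.007)^10 − 1) = C$42,498.3803…
Total = C$588,240.00 + C$294,120.0000 + C$42,498.3803… = C$924,858.38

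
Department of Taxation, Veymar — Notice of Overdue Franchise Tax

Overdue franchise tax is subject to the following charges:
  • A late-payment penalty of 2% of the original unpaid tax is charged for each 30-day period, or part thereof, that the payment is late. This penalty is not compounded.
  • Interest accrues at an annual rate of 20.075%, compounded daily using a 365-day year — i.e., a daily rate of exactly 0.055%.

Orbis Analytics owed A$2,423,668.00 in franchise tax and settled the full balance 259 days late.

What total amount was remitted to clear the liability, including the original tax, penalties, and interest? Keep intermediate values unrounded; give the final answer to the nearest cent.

Penalty periods: ⌈259/30⌉ = 9; penalty = 9 × 2% × A$2,423,668.00 = A$436,260.24
Interest: A$2,423,668.00 × ((1 + 0.00055)^259 − 1) = A$2,423,668.00 × 0.15305027… = A$370,943.0445…
Total = A$2,423,668.00 + A$436,260.2400 + A$370,943.0445… = A$3,230,871.28

A$3,230,871.28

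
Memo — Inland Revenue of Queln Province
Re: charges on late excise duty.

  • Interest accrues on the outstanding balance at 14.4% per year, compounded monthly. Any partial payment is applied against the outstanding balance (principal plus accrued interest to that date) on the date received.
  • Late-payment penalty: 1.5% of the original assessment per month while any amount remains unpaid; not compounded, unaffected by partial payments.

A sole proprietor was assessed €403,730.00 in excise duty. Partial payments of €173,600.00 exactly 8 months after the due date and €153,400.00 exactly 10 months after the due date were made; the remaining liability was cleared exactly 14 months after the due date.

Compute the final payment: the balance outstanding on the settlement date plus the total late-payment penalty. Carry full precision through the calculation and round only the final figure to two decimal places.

€214,515.91

Monthly rate = 14.4% ÷ 12 = 1.2%
Balance at month 8: €403,730.0000 × (1 + 0.012)^8 = €444,155.5792…
After €173,600.00 payment: €444,155.5792… − €173,600.00 = €270,555.5792…
Balance at month 10: €270,555.5792… × (1 + 0.012)^2 = €277,087.8731…
After €153,400.00 payment: €277,087.8731… − €153,400.00 = €123,687.8731…
Balance at month 14: €123,687.8731… × (1 + 0.012)^4 = €129,732.6148…
Penalty: 14 × 1.5% × €403,730.00 = €84,783.30
Final settlement = outstanding balance + penalty = €129,732.6148… + €84,783.30 = €214,515.91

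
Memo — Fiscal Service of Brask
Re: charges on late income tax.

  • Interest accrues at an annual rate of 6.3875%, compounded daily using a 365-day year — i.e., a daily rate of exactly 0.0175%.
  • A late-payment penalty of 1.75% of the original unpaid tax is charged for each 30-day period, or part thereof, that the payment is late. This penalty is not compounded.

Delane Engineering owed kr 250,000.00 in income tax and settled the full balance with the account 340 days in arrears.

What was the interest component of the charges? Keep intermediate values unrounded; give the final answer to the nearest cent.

kr 15,325.06

Interest: kr 250,000.00 × ((1 + 0.000175)^340 − 1) = kr 250,000.00 × 0.06130024… = kr 15,325.0591…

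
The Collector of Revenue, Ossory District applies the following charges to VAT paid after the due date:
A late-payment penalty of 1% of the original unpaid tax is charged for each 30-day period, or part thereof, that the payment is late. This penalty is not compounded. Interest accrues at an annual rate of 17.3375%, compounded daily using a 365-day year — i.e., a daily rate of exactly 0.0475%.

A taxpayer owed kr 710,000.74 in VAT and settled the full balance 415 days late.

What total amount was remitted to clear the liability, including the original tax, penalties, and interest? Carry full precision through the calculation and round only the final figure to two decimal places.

Penalty periods: ⌈415/30⌉ = 14; penalty = 14 × 1% × kr 710,000.74 = kr 99,400.10…
Interest: kr 710,000.74 × ((1 + 0.000475)^415 − 1) = kr 710,000.74 × 0.21783927… = kr 154,666.0423…
Total = kr 710,000.74 + kr 99,400.1036 + kr 154,666.0423… = kr 964,066.89

kr 964,066.89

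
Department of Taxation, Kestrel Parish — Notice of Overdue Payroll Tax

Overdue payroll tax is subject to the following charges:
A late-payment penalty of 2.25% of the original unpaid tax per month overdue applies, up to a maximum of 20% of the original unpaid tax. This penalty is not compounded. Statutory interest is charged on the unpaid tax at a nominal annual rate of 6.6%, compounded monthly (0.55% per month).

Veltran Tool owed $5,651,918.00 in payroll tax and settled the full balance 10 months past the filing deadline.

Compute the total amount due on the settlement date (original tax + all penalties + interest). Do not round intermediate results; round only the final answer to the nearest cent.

Penalty (uncapped): 10 × 2.25% × $5,651,918.00 = $1,271,681.55; cap = 20% × $5,651,918.00 = $1,130,383.60 → penalty = $1,130,383.60
Interest: $5,651,918.00 × ((1 + 0.0055)^10 − 1) = $5,651,918.00 × 0.0563814… = $318,663.0972…
Total = $5,651,918.00 + $1,130,383.6000 + $318,663.0972… = $7,100,964.70

$7,100,964.70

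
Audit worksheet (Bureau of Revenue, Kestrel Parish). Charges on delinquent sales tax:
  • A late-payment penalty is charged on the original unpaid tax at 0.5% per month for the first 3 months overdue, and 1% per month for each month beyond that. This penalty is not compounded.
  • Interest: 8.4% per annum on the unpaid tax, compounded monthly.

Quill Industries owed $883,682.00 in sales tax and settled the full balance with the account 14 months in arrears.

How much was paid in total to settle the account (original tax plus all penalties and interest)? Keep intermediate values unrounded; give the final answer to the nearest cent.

$1,084,795.91

Penalty, months 1–3: 3 × 0.5% × $883,682.00 = $13,255.23
Penalty, months 4–14: 11 × 1% × $883,682.00 = $97,205.02
Interest (8.4%/yr ÷ 12 = 0.7%/month): $883,682.00 × ((1 + 0.007)^14 − 1) = $90,653.6574…
Total = $883,682.00 + $110,460.2500 + $90,653.6574… = $1,084,795.91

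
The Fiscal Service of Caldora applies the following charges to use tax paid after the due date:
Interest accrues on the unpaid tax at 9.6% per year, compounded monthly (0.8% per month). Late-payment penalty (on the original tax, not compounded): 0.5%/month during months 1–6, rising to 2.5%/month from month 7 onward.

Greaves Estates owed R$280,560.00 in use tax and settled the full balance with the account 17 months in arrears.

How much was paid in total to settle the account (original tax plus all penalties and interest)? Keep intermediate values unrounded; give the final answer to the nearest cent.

R$406,829.43

Penalty, months 1–6: 6 × 0.5% × R$280,560.00 = R$8,416.80
Penalty, months 7–17: 11 × 2.5% × R$280,560.00 = R$77,154.00
Interest: R$280,560.00 × ((1 + 0.008)^17 − 1) = R$280,560.00 × 0.1450621… = R$40,698.6269…
Total = R$280,560.00 + R$85,570.8000 + R$40,698.6269… = R$406,829.43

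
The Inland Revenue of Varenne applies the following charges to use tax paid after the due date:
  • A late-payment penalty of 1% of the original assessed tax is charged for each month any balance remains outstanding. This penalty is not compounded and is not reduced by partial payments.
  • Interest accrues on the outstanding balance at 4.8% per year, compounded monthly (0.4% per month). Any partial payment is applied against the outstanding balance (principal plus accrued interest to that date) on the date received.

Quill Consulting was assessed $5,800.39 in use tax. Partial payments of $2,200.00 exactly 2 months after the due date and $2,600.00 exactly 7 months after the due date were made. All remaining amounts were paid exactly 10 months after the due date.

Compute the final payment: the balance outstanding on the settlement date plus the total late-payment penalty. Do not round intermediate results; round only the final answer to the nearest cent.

$1,713.95

Balance at month 2: $5,800.3900 × (1 + 0.004)^2 = $5,846.8859…
After $2,200.00 payment: $5,846.8859… − $2,200.00 = $3,646.8859…
Balance at month 7: $3,646.8859… × (1 + 0.004)^5 = $3,720.4095…
After $2,600.00 payment: $3,720.4095… − $2,600.00 = $1,120.4095…
Balance at month 10: $1,120.4095… × (1 + 0.004)^3 = $1,133.9083…
Penalty: 10 × 1% × $5,800.39 = $580.04…
Final settlement = outstanding balance + penalty = $1,133.9083… + $580.04… = $1,713.95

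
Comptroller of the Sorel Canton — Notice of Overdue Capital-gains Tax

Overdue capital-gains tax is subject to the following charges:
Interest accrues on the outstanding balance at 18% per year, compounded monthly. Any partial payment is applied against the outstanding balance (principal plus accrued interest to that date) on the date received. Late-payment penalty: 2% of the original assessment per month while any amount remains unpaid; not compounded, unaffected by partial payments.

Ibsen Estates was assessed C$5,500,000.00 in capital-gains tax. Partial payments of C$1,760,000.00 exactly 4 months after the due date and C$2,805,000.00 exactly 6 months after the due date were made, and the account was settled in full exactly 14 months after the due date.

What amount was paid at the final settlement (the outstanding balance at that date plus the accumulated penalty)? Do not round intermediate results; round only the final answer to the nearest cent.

Monthly rate = 18% ÷ 12 = 1.5%
Balance at month 4: C$5,500,000.0000 × (1 + 0.015)^4 = C$5,837,499.5284…
After C$1,760,000.00 payment: C$5,837,499.5284… − C$1,760,000.00 = C$4,077,499.5284…
Balance at month 6: C$4,077,499.5284… × (1 + 0.015)^2 = C$4,200,741.9517…
After C$2,805,000.00 payment: C$4,200,741.9517… − C$2,805,000.00 = C$1,395,741.9517…
Balance at month 14: C$1,395,741.9517… × (1 + 0.015)^8 = C$1,572,292.9614…
Penalty: 14 × 2% × C$5,500,000.00 = C$1,540,000.00
Final settlement = outstanding balance + penalty = C$1,572,292.9614… + C$1,540,000.00 = C$3,112,292.96

C$3,112,292.96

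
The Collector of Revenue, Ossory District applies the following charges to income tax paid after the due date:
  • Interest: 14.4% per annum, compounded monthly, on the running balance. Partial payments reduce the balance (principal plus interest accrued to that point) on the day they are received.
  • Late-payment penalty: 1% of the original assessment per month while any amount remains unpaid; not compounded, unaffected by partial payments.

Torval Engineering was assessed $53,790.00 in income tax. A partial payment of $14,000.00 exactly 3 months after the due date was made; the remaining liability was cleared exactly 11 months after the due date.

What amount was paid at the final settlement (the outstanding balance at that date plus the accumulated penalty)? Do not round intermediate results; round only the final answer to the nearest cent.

Monthly rate = 14.4% ÷ 12 = 1.2%
Balance at month 3: $53,790.0000 × (1 + 0.012)^3 = $55,749.7702…
After $14,000.00 payment: $55,749.7702… − $14,000.00 = $41,749.7702…
Balance at month 11: $41,749.7702… × (1 + 0.012)^8 = $45,930.1845…
Penalty: 11 × 1% × $53,790.00 = $5,916.90
Final settlement = outstanding balance + penalty = $45,930.1845… + $5,916.90 = $51,847.08

$51,847.08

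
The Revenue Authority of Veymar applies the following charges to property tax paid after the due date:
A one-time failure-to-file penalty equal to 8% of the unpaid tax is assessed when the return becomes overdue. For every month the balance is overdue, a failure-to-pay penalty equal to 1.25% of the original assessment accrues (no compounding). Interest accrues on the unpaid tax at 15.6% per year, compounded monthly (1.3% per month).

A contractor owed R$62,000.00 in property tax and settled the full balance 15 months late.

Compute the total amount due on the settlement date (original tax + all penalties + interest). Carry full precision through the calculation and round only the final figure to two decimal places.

Failure-to-file penalty: 8% × R$62,000.00 = R$4,960.00
Failure-to-pay penalty: 15 × 1.25% × R$62,000.00 = R$11,625.00
Interest: R$62,000.00 × ((1 + 0.013)^15 − 1) = R$62,000.00 × 0.2137848… = R$13,254.6551…
Total = R$62,000.00 + R$16,585.0000 + R$13,254.6551… = R$91,839.66

R$91,839.66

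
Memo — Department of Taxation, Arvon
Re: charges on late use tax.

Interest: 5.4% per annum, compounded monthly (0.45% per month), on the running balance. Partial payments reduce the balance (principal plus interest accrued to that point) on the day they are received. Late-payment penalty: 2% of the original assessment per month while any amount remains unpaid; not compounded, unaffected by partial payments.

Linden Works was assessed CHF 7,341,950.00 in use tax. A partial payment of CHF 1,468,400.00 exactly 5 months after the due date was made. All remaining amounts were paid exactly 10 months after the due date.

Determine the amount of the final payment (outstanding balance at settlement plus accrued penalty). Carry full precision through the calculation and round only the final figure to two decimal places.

Balance at month 5: CHF 7,341,950.0000 × (1 + 0.0045)^5 = CHF 7,508,637.3253…
After CHF 1,468,400.00 payment: CHF 7,508,637.3253… − CHF 1,468,400.00 = CHF 6,040,237.3253…
Balance at month 10: CHF 6,040,237.3253… × (1 + 0.0045)^5 = CHF 6,177,371.3297…
Penalty: 10 × 2% × CHF 7,341,950.00 = CHF 1,468,390.00
Final settlement = outstanding balance + penalty = CHF 6,177,371.3297… + CHF 1,468,390.00 = CHF 7,645,761.33

CHF 7,645,761.33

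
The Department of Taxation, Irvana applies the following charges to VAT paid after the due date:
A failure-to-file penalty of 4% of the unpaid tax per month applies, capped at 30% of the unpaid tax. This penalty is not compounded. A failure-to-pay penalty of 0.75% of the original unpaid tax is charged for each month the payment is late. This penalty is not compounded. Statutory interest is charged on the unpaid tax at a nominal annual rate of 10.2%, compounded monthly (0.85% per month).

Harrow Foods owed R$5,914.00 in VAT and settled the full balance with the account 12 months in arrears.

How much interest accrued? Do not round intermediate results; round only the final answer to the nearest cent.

Interest: R$5,914.00 × ((1 + 0.0085)^12 − 1) = R$5,914.00 × 0.1069062… = R$632.2434…

R$632.24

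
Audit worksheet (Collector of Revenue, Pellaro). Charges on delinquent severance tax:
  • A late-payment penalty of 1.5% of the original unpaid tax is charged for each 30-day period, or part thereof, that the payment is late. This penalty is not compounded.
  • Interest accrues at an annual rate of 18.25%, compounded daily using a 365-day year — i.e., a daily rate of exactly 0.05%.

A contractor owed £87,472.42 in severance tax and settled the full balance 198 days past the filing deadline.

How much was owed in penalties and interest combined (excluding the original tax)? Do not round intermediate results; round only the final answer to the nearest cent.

£18,285.15

Penalty periods: ⌈198/30⌉ = 7; penalty = 7 × 1.5% × £87,472.42 = £9,184.60…
Interest: £87,472.42 × ((1 + 0.0005)^198 − 1) = £87,472.42 × 0.10403898… = £9,100.5416…
Penalties + interest = £9,184.6041 + £9,100.5416… = £18,285.15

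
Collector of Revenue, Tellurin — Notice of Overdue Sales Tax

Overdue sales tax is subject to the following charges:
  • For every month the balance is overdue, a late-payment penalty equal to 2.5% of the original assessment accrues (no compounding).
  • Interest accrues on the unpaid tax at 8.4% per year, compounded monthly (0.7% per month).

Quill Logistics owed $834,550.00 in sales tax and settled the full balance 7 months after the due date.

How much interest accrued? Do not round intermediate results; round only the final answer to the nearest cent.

Interest: $834,550.00 × ((1 + 0.007)^7 − 1) = $834,550.00 × 0.0500411… = $41,761.7911…

$41,761.79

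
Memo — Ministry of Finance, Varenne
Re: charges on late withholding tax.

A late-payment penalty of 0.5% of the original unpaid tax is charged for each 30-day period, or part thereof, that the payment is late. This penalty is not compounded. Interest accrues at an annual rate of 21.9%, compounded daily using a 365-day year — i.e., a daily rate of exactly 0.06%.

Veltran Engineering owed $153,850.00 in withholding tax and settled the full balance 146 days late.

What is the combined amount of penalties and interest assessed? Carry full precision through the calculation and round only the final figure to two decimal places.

$17,927.02

Penalty periods: ⌈146/30⌉ = 5; penalty = 5 × 0.5% × $153,850.00 = $3,846.25
Interest: $153,850.00 × ((1 + 0.0006)^146 − 1) = $153,850.00 × 0.09152274… = $14,080.7735…
Penalties + interest = $3,846.2500 + $14,080.7735… = $17,927.02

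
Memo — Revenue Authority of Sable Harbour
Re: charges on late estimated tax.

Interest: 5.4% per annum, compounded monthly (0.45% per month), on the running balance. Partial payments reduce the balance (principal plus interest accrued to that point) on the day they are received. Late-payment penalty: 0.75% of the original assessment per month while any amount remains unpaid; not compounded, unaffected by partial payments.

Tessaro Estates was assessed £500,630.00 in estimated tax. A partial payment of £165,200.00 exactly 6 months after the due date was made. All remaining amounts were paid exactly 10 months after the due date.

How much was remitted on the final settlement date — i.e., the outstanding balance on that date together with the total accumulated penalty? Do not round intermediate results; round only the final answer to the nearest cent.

£392,973.58

Balance at month 6: £500,630.0000 × (1 + 0.0045)^6 = £514,299.9918…
After £165,200.00 payment: £514,299.9918… − £165,200.00 = £349,099.9918…
Balance at month 10: £349,099.9918… × (1 + 0.0045)^4 = £355,426.3347…
Penalty: 10 × 0.75% × £500,630.00 = £37,547.25
Final settlement = outstanding balance + penalty = £355,426.3347… + £37,547.25 = £392,973.58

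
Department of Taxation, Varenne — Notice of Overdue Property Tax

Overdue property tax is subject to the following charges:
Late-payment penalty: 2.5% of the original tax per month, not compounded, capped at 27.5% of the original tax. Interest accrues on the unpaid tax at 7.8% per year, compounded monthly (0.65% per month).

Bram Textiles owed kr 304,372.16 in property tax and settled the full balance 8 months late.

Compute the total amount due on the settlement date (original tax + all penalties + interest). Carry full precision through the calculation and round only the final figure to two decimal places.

kr 381,438.74

Penalty: 8 × 2.5% × kr 304,372.16 = kr 60,874.43… (below the 27.5% cap of kr 83,702.34…)
Interest: kr 304,372.16 × ((1 + 0.0065)^8 − 1) = kr 304,372.16 × 0.0531985… = kr 16,192.1438…
Total = kr 304,372.16 + kr 60,874.4320 + kr 16,192.1438… = kr 381,438.74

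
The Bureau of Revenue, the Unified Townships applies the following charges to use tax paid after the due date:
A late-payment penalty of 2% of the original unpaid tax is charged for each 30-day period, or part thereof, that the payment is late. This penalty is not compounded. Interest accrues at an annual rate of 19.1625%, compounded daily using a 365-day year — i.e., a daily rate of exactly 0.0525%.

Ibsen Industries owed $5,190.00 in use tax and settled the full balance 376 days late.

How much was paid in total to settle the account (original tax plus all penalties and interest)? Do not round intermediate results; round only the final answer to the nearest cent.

Penalty periods: ⌈376/30⌉ = 13; penalty = 13 × 2% × $5,190.00 = $1,349.40
Interest: $5,190.00 × ((1 + 0.000525)^376 − 1) = $5,190.00 × 0.21816813… = $1,132.2926…
Total = $5,190.00 + $1,349.4000 + $1,132.2926… = $7,671.69

$7,671.69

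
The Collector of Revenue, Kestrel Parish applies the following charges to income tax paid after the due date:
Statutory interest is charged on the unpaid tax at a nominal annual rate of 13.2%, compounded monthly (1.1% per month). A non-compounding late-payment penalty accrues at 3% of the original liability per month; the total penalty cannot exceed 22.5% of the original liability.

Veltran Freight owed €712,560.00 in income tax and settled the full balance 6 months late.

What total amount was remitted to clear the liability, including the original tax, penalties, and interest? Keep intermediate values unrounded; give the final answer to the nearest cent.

€889,162.18

Penalty: 6 × 3% × €712,560.00 = €128,260.80 (below the 22.5% cap of €160,326.00)
Interest: €712,560.00 × ((1 + 0.011)^6 − 1) = €712,560.00 × 0.0678418… = €48,341.3819…
Total = €712,560.00 + €128,260.8000 + €48,341.3819… = €889,162.18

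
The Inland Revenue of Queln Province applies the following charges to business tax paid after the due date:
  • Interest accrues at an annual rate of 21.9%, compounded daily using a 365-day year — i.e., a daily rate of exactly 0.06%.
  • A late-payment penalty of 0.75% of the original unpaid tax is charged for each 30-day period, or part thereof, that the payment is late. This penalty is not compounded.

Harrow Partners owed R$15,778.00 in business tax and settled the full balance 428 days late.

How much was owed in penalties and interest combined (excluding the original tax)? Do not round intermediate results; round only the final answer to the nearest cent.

Penalty periods: ⌈428/30⌉ = 15; penalty = 15 × 0.75% × R$15,778.00 = R$1,775.03…
Interest: R$15,778.00 × ((1 + 0.0006)^428 − 1) = R$15,778.00 × 0.29268699… = R$4,618.0153…
Penalties + interest = R$1,775.0250 + R$4,618.0153… = R$6,393.04

R$6,393.04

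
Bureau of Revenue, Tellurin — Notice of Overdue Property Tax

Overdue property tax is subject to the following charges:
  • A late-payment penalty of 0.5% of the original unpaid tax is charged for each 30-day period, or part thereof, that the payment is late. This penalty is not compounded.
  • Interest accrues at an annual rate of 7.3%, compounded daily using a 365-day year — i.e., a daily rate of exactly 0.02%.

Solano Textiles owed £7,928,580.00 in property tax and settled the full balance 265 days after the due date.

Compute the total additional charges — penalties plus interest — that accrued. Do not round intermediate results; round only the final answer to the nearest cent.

£788,291.59

Penalty periods: ⌈265/30⌉ = 9; penalty = 9 × 0.5% × £7,928,580.00 = £356,786.10
Interest: £7,928,580.00 × ((1 + 0.0002)^265 − 1) = £7,928,580.00 × 0.05442406… = £431,505.4930…
Penalties + interest = £356,786.1000 + £431,505.4930… = £788,291.59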